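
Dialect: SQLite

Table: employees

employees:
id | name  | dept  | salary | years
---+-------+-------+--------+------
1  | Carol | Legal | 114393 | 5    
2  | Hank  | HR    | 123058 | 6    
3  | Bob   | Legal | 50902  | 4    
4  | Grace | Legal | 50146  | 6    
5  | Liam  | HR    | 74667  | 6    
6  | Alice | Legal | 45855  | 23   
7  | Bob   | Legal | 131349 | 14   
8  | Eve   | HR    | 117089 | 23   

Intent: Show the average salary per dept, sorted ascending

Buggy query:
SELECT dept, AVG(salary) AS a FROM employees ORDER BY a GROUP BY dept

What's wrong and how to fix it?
Bug: GROUP BY must precede ORDER BY

Fix: Reorder: SELECT … FROM … GROUP BY … ORDER BY …

Corrected query:
SELECT dept, AVG(salary) AS a FROM employees GROUP BY dept ORDER BY a

Result:
dept  | a     
------+-------
Legal | 78529 
HR    | 104938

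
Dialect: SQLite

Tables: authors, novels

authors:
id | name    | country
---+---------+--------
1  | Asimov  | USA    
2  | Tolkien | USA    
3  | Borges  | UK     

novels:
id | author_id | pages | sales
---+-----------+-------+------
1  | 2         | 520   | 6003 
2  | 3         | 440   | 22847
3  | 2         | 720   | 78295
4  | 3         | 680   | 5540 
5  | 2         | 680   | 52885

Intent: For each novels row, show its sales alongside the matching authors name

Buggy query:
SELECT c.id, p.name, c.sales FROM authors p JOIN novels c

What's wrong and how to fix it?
Bug: Missing join condition: each novels row is matched to all authors rows instead of just its own

Fix: Specify the join condition linking the foreign key to the parent id

Corrected query:
SELECT c.id, p.name, c.sales FROM authors p JOIN novels c ON c.author_id = p.id

Result:
id | name    | sales
---+---------+------
1  | Tolkien | 6003 
2  | Borges  | 22847
3  | Tolkien | 78295
4  | Borges  | 5540 
5  | Tolkien | 52885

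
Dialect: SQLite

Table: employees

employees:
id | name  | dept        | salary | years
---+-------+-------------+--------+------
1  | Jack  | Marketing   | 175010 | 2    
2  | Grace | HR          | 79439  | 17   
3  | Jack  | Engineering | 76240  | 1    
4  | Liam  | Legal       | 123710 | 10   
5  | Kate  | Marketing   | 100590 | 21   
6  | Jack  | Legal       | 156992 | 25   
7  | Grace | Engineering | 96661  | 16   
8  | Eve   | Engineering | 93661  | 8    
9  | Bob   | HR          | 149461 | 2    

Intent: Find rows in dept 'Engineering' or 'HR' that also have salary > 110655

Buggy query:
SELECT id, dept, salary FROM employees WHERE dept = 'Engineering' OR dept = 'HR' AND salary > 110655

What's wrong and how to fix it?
Bug: Without parentheses, AND is evaluated before OR, so the salary filter only applies to the 'HR' branch

Fix: Group the OR with parentheses (or use IN), then AND the threshold

Corrected query:
SELECT id, dept, salary FROM employees WHERE (dept = 'Engineering' OR dept = 'HR') AND salary > 110655

Result:
id | dept | salary
---+------+-------
9  | HR   | 149461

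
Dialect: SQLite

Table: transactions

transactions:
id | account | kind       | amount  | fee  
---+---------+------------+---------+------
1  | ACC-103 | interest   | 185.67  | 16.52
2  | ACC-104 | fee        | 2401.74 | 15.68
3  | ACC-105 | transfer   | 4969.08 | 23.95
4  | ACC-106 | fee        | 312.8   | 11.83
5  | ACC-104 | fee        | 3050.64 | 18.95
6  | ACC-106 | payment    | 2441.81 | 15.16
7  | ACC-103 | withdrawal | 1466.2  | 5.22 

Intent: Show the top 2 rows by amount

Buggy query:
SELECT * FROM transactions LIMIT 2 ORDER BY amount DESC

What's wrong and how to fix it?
Bug: LIMIT must come after ORDER BY

Fix: Sort with ORDER BY, then apply LIMIT

Corrected query:
SELECT * FROM transactions ORDER BY amount DESC LIMIT 2

Result:
id | account | kind     | amount  | fee  
---+---------+----------+---------+------
3  | ACC-105 | transfer | 4969.08 | 23.95
5  | ACC-104 | fee      | 3050.64 | 18.95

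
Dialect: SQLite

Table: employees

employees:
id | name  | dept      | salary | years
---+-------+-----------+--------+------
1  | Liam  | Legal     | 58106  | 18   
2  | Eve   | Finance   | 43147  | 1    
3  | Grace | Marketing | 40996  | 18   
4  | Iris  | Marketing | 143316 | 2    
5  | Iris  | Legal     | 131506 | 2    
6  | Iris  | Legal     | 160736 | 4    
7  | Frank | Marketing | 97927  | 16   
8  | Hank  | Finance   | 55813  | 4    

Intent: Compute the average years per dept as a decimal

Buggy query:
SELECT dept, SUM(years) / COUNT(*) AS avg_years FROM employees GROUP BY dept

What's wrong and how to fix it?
Bug: SUM(years) and COUNT(*) are both integers; the division truncates the fractional part

Fix: Multiply by 1.0 (or CAST to REAL) to force floating-point division

Corrected query:
SELECT dept, SUM(years) * 1.0 / COUNT(*) AS avg_years FROM employees GROUP BY dept

Result:
dept      | avg_years
----------+----------
Finance   | 2.5      
Legal     | 8        
Marketing | 12       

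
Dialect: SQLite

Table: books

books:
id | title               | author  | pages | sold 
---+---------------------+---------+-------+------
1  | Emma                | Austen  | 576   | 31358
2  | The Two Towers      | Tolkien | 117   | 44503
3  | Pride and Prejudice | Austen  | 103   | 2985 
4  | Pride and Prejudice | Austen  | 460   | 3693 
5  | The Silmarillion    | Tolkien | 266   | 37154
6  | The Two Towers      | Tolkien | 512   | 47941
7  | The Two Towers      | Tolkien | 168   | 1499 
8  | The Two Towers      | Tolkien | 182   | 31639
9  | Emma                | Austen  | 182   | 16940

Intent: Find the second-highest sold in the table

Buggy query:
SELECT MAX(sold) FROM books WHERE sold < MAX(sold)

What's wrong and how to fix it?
Bug: MAX(sold) on the right of the comparison is an aggregate-in-WHERE error

Fix: Compute the overall MAX in a subquery, then take MAX of rows below it

Corrected query:
SELECT MAX(sold) FROM books WHERE sold < (SELECT MAX(sold) FROM books)

Result:
MAX(sold)
---------
44503    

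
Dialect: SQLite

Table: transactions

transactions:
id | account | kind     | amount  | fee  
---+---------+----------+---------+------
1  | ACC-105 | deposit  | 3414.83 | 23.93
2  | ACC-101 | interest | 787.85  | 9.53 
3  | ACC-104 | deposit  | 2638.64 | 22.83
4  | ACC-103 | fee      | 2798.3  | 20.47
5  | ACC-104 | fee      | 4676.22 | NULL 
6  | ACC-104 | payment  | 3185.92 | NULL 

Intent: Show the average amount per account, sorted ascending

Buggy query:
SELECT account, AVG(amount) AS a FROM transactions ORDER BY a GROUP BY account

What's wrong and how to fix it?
Bug: ORDER BY appears before GROUP BY; SQL clause order requires GROUP BY first

Fix: Reorder: SELECT … FROM … GROUP BY … ORDER BY …

Corrected query:
SELECT account, AVG(amount) AS a FROM transactions GROUP BY account ORDER BY a

Result:
account | a      
--------+--------
ACC-101 | 787.85 
ACC-103 | 2798.3 
ACC-105 | 3414.83
ACC-104 | 3500.26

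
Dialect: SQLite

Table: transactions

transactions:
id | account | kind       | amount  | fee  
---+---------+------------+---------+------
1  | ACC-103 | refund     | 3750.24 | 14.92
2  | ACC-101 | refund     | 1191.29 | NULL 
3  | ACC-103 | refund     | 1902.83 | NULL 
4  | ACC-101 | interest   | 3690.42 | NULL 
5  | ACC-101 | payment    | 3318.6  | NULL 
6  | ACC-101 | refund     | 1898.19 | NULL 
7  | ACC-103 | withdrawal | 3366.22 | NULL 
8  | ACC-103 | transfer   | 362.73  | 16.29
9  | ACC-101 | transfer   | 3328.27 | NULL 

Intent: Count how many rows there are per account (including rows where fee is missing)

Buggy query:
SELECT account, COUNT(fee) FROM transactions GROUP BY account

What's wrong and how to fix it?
Bug: COUNT(column) counts non-NULL values only; rows with NULL fee aren't counted

Fix: Replace COUNT(fee) with COUNT(*)

Corrected query:
SELECT account, COUNT(*) FROM transactions GROUP BY account

Result:
account | COUNT(*)
--------+---------
ACC-101 | 5       
ACC-103 | 4       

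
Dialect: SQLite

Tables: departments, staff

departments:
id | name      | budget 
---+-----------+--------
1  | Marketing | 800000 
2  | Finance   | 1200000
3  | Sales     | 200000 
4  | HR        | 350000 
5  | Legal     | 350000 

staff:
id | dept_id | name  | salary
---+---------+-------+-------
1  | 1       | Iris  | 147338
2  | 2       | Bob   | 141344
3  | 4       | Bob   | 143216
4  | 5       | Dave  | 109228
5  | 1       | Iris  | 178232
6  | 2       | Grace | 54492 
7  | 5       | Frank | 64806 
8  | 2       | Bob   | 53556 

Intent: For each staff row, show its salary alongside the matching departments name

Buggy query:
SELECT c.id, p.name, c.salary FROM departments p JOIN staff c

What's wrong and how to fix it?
Bug: JOIN with no ON clause produces a cartesian product; every staff row pairs with every departments row

Fix: Specify the join condition linking the foreign key to the parent id

Corrected query:
SELECT c.id, p.name, c.salary FROM departments p JOIN staff c ON c.dept_id = p.id

Result:
id | name      | salary
---+-----------+-------
1  | Marketing | 147338
2  | Finance   | 141344
3  | HR        | 143216
4  | Legal     | 109228
5  | Marketing | 178232
6  | Finance   | 54492 
7  | Legal     | 64806 
8  | Finance   | 53556 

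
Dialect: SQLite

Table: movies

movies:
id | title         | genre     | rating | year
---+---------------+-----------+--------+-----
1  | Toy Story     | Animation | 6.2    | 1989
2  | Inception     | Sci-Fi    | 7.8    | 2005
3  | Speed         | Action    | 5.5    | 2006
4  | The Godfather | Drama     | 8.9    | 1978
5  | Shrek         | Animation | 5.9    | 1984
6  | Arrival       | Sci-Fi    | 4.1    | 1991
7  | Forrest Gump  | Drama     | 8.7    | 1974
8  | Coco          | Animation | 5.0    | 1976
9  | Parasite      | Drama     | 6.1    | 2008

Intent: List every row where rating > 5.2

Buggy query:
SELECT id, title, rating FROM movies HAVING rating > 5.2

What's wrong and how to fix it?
Bug: This is a non-aggregate query (no GROUP BY, no aggregates), so in SQLite the HAVING clause is invalid here; a row-level condition belongs in WHERE

Fix: Use WHERE for row-level filtering

Corrected query:
SELECT id, title, rating FROM movies WHERE rating > 5.2

Result:
id | title         | rating
---+---------------+-------
1  | Toy Story     | 6.2   
2  | Inception     | 7.8   
3  | Speed         | 5.5   
4  | The Godfather | 8.9   
5  | Shrek         | 5.9   
7  | Forrest Gump  | 8.7   
9  | Parasite      | 6.1   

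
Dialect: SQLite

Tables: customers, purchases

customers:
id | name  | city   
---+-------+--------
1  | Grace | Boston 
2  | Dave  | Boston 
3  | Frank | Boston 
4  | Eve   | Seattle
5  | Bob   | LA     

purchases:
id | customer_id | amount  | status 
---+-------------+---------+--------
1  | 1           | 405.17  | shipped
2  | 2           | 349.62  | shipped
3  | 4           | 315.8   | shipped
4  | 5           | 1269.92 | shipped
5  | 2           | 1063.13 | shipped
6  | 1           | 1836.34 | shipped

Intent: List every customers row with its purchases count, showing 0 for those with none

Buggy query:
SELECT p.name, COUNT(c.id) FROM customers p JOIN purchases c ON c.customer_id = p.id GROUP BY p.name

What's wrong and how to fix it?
Bug: INNER JOIN drops customers rows that have no matching purchases rows

Fix: Switch to LEFT JOIN to retain unmatched parent rows

Corrected query:
SELECT p.name, COUNT(c.id) FROM customers p LEFT JOIN purchases c ON c.customer_id = p.id GROUP BY p.name

Result:
name  | COUNT(c.id)
------+------------
Bob   | 1          
Dave  | 2          
Eve   | 1          
Frank | 0          
Grace | 2          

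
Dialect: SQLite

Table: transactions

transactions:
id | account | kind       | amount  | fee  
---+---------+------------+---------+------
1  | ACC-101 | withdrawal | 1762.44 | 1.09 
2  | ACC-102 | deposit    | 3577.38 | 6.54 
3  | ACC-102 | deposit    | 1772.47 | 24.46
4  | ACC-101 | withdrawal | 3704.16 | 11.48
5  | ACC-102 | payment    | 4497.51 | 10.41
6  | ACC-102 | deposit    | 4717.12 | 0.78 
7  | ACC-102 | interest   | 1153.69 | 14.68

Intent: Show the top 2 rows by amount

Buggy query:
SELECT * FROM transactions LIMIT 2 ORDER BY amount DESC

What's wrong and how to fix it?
Bug: ORDER BY cannot follow LIMIT; LIMIT is the final clause

Fix: Swap the clauses: ORDER BY first, then LIMIT

Corrected query:
SELECT * FROM transactions ORDER BY amount DESC LIMIT 2

Result:
id | account | kind    | amount  | fee  
---+---------+---------+---------+------
6  | ACC-102 | deposit | 4717.12 | 0.78 
5  | ACC-102 | payment | 4497.51 | 10.41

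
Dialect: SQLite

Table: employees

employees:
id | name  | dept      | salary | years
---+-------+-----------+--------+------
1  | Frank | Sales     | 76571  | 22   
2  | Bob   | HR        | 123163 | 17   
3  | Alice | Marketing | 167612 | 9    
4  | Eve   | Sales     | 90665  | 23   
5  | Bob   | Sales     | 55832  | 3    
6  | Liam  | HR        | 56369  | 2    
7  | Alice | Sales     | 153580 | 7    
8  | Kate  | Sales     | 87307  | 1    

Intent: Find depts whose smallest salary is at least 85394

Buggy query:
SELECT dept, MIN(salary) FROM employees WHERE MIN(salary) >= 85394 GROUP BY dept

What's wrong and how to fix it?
Bug: MIN() in WHERE is a misuse of aggregate

Fix: Replace WHERE with HAVING after the GROUP BY

Corrected query:
SELECT dept, MIN(salary) FROM employees GROUP BY dept HAVING MIN(salary) >= 85394

Result:
dept      | MIN(salary)
----------+------------
Marketing | 167612     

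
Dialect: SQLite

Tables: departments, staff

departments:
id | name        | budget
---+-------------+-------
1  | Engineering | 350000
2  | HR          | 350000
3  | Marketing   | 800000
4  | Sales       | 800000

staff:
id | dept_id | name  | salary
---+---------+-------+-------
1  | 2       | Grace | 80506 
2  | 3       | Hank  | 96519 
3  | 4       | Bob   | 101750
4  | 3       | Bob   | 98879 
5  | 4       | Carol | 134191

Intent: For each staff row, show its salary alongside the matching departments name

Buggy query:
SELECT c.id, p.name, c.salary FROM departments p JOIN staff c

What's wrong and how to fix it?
Bug: JOIN with no ON clause produces a cartesian product; every staff row pairs with every departments row

Fix: Specify the join condition linking the foreign key to the parent id

Corrected query:
SELECT c.id, p.name, c.salary FROM departments p JOIN staff c ON c.dept_id = p.id

Result:
id | name      | salary
---+-----------+-------
1  | HR        | 80506 
2  | Marketing | 96519 
3  | Sales     | 101750
4  | Marketing | 98879 
5  | Sales     | 134191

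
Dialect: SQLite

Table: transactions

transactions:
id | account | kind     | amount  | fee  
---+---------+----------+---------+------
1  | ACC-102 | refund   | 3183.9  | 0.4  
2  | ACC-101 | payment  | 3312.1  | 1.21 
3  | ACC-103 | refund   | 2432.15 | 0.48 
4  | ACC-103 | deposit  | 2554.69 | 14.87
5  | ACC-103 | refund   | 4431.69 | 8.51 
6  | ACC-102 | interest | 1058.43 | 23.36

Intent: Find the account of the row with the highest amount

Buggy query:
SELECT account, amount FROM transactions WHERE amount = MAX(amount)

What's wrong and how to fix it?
Bug: MAX(amount) is an aggregate and cannot be used directly in WHERE

Fix: Wrap MAX in a scalar subquery so WHERE compares against a single value

Corrected query:
SELECT account, amount FROM transactions WHERE amount = (SELECT MAX(amount) FROM transactions)

Result:
account | amount 
--------+--------
ACC-103 | 4431.69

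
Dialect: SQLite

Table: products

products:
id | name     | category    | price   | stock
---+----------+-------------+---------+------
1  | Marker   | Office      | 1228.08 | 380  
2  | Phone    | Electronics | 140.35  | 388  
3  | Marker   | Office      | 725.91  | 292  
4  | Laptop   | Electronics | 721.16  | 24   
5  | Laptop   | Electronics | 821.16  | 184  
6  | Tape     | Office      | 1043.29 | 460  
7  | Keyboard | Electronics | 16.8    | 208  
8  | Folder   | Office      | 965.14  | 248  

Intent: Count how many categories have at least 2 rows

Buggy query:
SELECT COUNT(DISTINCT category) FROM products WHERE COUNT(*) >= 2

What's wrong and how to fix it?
Bug: WHERE filters individual rows, not groups, so a group-level COUNT is invalid there

Fix: Use a subquery that GROUPs and filters with HAVING, then count its rows

Corrected query:
SELECT COUNT(*) FROM (SELECT category FROM products GROUP BY category HAVING COUNT(*) >= 2)

Result:
COUNT(*)
--------
2       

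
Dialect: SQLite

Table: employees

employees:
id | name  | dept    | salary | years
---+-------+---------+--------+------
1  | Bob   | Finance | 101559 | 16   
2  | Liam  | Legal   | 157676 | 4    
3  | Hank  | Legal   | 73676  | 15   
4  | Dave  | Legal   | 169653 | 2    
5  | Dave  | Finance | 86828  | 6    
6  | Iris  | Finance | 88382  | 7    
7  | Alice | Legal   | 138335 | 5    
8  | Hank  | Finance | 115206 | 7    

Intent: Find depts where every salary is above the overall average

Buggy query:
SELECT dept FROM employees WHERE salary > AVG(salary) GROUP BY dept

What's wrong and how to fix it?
Bug: AVG() is an aggregate; it can't sit directly in WHERE

Fix: Use a subquery for AVG and a HAVING MIN(...) filter so the condition holds for every row in the group

Corrected query:
SELECT dept FROM employees GROUP BY dept HAVING MIN(salary) > (SELECT AVG(salary) FROM employees)

Result:
(no rows)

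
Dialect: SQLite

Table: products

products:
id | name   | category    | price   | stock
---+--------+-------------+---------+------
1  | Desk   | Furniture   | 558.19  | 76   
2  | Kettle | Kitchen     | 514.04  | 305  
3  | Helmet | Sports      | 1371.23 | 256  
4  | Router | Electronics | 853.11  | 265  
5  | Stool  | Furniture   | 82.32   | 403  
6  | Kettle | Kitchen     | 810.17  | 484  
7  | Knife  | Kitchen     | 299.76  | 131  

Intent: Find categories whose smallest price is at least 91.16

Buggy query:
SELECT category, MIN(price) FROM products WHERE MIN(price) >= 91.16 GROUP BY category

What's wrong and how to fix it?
Bug: Aggregates like MIN are computed per group after WHERE runs

Fix: Replace WHERE with HAVING after the GROUP BY

Corrected query:
SELECT category, MIN(price) FROM products GROUP BY category HAVING MIN(price) >= 91.16

Result:
category    | MIN(price)
------------+-----------
Electronics | 853.11    
Kitchen     | 299.76    
Sports      | 1371.23   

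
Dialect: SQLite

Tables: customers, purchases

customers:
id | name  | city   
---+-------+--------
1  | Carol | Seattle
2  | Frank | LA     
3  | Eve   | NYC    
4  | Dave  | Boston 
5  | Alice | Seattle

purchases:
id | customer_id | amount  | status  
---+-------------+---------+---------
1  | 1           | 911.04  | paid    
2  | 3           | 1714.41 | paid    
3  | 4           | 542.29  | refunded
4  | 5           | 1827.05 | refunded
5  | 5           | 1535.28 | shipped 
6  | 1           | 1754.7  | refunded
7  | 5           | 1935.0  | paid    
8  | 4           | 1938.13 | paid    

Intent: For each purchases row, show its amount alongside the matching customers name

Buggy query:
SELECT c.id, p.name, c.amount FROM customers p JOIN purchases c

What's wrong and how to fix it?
Bug: JOIN with no ON clause produces a cartesian product; every purchases row pairs with every customers row

Fix: Specify the join condition linking the foreign key to the parent id

Corrected query:
SELECT c.id, p.name, c.amount FROM customers p JOIN purchases c ON c.customer_id = p.id

Result:
id | name  | amount 
---+-------+--------
1  | Carol | 911.04 
2  | Eve   | 1714.41
3  | Dave  | 542.29 
4  | Alice | 1827.05
5  | Alice | 1535.28
6  | Carol | 1754.7 
7  | Alice | 1935   
8  | Dave  | 1938.13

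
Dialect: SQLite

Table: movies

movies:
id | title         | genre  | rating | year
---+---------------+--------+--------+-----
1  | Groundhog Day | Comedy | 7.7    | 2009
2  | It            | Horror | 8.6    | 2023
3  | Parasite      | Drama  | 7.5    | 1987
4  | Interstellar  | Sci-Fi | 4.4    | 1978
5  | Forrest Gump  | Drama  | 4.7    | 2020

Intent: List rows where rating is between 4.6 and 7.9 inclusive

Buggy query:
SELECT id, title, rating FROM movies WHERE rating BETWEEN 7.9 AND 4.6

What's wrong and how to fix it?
Bug: BETWEEN expects the lower bound first; with 7.9 AND 4.6 the range is empty

Fix: Write BETWEEN 4.6 AND 7.9

Corrected query:
SELECT id, title, rating FROM movies WHERE rating BETWEEN 4.6 AND 7.9

Result:
id | title         | rating
---+---------------+-------
1  | Groundhog Day | 7.7   
3  | Parasite      | 7.5   
5  | Forrest Gump  | 4.7   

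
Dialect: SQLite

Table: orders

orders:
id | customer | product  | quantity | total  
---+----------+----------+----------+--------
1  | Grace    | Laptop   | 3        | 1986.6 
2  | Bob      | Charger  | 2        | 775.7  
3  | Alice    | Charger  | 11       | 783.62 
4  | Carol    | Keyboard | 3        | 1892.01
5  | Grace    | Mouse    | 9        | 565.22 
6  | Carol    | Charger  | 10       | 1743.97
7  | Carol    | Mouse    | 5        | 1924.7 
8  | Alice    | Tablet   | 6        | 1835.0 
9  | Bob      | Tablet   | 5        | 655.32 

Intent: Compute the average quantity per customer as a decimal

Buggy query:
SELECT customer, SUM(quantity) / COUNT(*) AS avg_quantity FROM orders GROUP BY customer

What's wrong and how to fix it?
Bug: Both operands are integers, so '/' performs integer division and truncates

Fix: Cast one side to REAL so the division keeps the fractional part

Corrected query:
SELECT customer, SUM(quantity) * 1.0 / COUNT(*) AS avg_quantity FROM orders GROUP BY customer

Result:
customer | avg_quantity
---------+-------------
Alice    | 8.5         
Bob      | 3.5         
Carol    | 6           
Grace    | 6           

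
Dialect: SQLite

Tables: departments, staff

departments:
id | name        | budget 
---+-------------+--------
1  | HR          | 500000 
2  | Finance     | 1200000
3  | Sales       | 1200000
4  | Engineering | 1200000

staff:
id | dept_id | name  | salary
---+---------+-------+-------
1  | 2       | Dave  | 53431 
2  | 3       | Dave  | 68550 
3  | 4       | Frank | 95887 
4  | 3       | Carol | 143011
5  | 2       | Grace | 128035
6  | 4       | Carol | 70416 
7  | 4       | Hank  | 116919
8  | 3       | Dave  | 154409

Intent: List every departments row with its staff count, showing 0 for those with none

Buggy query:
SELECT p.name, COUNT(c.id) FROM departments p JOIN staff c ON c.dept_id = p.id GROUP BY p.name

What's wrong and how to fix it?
Bug: An inner join excludes parents with zero children

Fix: Use LEFT JOIN so parents without children still appear (COUNT(c.id) gives 0)

Corrected query:
SELECT p.name, COUNT(c.id) FROM departments p LEFT JOIN staff c ON c.dept_id = p.id GROUP BY p.name

Result:
name        | COUNT(c.id)
------------+------------
Engineering | 3          
Finance     | 2          
HR          | 0          
Sales       | 3          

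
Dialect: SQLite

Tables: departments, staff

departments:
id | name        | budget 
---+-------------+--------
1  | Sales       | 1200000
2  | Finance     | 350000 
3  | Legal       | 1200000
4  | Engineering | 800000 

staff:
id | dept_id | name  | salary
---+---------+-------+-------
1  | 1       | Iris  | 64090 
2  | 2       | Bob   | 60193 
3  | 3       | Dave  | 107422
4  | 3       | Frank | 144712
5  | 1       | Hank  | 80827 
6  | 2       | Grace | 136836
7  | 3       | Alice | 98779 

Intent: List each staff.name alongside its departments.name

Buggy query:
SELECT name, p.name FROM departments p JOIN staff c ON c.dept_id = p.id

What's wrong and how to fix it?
Bug: 'name' exists in both joined tables, so the database can't tell which one is meant

Fix: Qualify the column with its table alias (c.name)

Corrected query:
SELECT c.name, p.name FROM departments p JOIN staff c ON c.dept_id = p.id

Result:
name  | name   
------+--------
Iris  | Sales  
Bob   | Finance
Dave  | Legal  
Frank | Legal  
Hank  | Sales  
Grace | Finance
Alice | Legal  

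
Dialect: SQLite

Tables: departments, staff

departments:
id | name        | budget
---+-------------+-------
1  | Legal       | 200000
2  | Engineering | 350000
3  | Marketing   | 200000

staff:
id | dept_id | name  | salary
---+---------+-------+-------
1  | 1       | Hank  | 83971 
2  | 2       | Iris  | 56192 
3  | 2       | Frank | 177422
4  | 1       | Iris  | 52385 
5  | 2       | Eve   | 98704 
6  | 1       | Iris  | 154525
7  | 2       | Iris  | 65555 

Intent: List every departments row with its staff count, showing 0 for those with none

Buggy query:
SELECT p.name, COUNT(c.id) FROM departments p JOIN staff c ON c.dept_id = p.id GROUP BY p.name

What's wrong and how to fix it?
Bug: An inner join excludes parents with zero children

Fix: Use LEFT JOIN so parents without children still appear (COUNT(c.id) gives 0)

Corrected query:
SELECT p.name, COUNT(c.id) FROM departments p LEFT JOIN staff c ON c.dept_id = p.id GROUP BY p.name

Result:
name        | COUNT(c.id)
------------+------------
Engineering | 4          
Legal       | 3          
Marketing   | 0          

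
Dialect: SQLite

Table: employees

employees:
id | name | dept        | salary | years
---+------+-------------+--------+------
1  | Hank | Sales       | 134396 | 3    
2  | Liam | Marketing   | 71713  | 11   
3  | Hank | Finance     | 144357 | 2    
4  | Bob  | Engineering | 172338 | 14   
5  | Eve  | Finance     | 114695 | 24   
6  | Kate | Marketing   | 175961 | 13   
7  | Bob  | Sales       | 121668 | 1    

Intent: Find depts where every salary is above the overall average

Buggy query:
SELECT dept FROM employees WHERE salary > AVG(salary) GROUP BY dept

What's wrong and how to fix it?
Bug: WHERE evaluates per row before aggregation, so AVG() is unavailable

Fix: Use a subquery for AVG and a HAVING MIN(...) filter so the condition holds for every row in the group

Corrected query:
SELECT dept FROM employees GROUP BY dept HAVING MIN(salary) > (SELECT AVG(salary) FROM employees)

Result:
dept       
-----------
Engineering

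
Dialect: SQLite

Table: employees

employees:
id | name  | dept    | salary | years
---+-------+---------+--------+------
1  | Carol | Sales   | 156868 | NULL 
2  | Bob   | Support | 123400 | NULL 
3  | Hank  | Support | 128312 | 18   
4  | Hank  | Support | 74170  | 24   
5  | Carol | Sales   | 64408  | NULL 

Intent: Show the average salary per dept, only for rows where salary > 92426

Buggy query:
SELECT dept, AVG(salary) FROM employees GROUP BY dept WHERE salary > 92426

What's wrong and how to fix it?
Bug: WHERE cannot follow GROUP BY

Fix: Place WHERE between FROM and GROUP BY

Corrected query:
SELECT dept, AVG(salary) FROM employees WHERE salary > 92426 GROUP BY dept

Result:
dept    | AVG(salary)
--------+------------
Sales   | 156868     
Support | 125856     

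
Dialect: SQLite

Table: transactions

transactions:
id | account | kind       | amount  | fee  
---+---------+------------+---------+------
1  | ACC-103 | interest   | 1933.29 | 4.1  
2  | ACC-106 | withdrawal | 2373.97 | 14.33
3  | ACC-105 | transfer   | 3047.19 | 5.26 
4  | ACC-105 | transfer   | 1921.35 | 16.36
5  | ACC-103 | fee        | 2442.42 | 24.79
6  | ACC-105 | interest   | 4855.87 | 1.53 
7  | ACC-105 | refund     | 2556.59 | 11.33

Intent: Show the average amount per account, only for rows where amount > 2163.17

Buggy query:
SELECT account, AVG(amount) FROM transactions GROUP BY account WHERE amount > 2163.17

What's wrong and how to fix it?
Bug: Row-level WHERE must come before GROUP BY in the clause order

Fix: Place WHERE between FROM and GROUP BY

Corrected query:
SELECT account, AVG(amount) FROM transactions WHERE amount > 2163.17 GROUP BY account

Result:
account | AVG(amount)
--------+------------
ACC-103 | 2442.42    
ACC-105 | 3486.55    
ACC-106 | 2373.97    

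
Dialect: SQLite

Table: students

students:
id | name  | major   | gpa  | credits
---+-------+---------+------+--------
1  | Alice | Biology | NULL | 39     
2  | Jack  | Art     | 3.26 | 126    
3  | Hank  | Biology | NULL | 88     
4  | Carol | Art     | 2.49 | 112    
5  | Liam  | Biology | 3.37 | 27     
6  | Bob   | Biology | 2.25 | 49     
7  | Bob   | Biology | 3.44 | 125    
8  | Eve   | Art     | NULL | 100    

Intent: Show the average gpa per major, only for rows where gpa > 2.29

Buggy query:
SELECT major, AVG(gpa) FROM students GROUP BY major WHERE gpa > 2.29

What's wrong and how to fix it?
Bug: Row-level WHERE must come before GROUP BY in the clause order

Fix: Place WHERE between FROM and GROUP BY

Corrected query:
SELECT major, AVG(gpa) FROM students WHERE gpa > 2.29 GROUP BY major

Result:
major   | AVG(gpa)
--------+---------
Art     | 2.875   
Biology | 3.405   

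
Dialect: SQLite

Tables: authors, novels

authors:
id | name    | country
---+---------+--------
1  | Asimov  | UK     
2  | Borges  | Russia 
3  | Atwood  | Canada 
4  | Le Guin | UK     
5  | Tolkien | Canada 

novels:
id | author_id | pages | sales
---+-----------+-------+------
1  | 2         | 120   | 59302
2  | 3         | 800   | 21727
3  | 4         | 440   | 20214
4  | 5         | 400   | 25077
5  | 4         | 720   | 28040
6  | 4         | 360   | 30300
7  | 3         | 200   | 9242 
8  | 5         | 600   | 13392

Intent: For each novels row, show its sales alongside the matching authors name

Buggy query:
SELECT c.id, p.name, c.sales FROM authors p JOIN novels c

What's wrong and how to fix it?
Bug: Missing join condition: each novels row is matched to all authors rows instead of just its own

Fix: Add ON c.author_id = p.id to the JOIN

Corrected query:
SELECT c.id, p.name, c.sales FROM authors p JOIN novels c ON c.author_id = p.id

Result:
id | name    | sales
---+---------+------
1  | Borges  | 59302
2  | Atwood  | 21727
3  | Le Guin | 20214
4  | Tolkien | 25077
5  | Le Guin | 28040
6  | Le Guin | 30300
7  | Atwood  | 9242 
8  | Tolkien | 13392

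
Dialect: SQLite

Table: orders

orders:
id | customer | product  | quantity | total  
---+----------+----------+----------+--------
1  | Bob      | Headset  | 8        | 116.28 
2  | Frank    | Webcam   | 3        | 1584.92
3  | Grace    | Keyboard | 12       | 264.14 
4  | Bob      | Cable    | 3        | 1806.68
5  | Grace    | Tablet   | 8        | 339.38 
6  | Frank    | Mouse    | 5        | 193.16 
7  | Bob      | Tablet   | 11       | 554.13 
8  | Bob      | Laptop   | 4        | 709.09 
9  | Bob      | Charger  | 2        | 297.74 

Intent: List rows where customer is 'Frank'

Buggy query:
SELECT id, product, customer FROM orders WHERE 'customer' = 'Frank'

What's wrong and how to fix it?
Bug: 'customer' in single quotes is a string literal, not the column; the comparison is literal-vs-literal and never true

Fix: Reference the column as customer without single quotes

Corrected query:
SELECT id, product, customer FROM orders WHERE customer = 'Frank'

Result:
id | product | customer
---+---------+---------
2  | Webcam  | Frank   
6  | Mouse   | Frank   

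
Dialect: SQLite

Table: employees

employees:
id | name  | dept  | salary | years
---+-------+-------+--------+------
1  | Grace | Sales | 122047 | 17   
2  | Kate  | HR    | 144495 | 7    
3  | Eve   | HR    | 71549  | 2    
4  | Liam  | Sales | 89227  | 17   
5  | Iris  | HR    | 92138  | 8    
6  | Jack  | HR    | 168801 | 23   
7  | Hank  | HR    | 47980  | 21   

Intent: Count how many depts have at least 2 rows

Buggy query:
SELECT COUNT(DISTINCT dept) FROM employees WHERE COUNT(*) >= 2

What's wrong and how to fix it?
Bug: COUNT(*) cannot appear in WHERE; the per-group count doesn't exist yet

Fix: Use a subquery that GROUPs and filters with HAVING, then count its rows

Corrected query:
SELECT COUNT(*) FROM (SELECT dept FROM employees GROUP BY dept HAVING COUNT(*) >= 2)

Result:
COUNT(*)
--------
2       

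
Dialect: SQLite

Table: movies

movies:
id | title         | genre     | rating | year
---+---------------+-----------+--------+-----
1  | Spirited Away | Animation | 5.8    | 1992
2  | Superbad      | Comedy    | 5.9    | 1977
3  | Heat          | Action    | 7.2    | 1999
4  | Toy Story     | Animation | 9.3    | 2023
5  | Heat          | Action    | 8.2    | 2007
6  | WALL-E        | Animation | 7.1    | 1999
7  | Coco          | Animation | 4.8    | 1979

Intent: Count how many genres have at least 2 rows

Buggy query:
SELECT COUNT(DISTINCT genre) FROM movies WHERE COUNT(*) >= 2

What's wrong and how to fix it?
Bug: WHERE filters individual rows, not groups, so a group-level COUNT is invalid there

Fix: Use a subquery that GROUPs and filters with HAVING, then count its rows

Corrected query:
SELECT COUNT(*) FROM (SELECT genre FROM movies GROUP BY genre HAVING COUNT(*) >= 2)

Result:
COUNT(*)
--------
2       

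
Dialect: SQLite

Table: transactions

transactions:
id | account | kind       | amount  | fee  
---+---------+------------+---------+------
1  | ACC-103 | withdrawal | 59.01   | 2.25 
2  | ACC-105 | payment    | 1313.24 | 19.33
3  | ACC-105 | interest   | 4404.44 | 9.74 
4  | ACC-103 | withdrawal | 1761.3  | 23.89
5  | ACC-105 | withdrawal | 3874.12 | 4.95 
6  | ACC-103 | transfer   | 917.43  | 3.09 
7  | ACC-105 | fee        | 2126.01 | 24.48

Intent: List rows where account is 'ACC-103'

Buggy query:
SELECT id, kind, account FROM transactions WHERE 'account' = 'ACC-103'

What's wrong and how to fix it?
Bug: 'account' in single quotes is a string literal, not the column; the comparison is literal-vs-literal and never true

Fix: Remove the quotes around the column name (or use double quotes for an identifier)

Corrected query:
SELECT id, kind, account FROM transactions WHERE account = 'ACC-103'

Result:
id | kind       | account
---+------------+--------
1  | withdrawal | ACC-103
4  | withdrawal | ACC-103
6  | transfer   | ACC-103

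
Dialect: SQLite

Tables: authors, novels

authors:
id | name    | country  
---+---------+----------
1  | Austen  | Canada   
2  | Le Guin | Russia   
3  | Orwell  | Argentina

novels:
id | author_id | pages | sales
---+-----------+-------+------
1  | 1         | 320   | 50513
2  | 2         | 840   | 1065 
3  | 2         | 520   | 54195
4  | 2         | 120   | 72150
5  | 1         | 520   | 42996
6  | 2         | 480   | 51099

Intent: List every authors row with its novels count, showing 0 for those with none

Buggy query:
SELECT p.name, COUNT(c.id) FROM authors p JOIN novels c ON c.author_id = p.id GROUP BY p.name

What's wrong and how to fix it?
Bug: An inner join excludes parents with zero children

Fix: Use LEFT JOIN so parents without children still appear (COUNT(c.id) gives 0)

Corrected query:
SELECT p.name, COUNT(c.id) FROM authors p LEFT JOIN novels c ON c.author_id = p.id GROUP BY p.name

Result:
name    | COUNT(c.id)
--------+------------
Austen  | 2          
Le Guin | 4          
Orwell  | 0          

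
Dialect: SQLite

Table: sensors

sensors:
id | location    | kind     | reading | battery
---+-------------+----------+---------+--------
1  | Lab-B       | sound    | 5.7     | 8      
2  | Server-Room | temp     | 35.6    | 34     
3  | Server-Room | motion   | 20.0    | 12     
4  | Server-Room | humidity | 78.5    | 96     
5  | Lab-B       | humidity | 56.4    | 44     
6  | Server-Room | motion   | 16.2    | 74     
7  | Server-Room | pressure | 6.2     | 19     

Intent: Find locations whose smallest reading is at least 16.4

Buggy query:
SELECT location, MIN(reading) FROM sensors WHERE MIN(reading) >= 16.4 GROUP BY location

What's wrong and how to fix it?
Bug: MIN() in WHERE is a misuse of aggregate

Fix: Replace WHERE with HAVING after the GROUP BY

Corrected query:
SELECT location, MIN(reading) FROM sensors GROUP BY location HAVING MIN(reading) >= 16.4

Result:
(no rows)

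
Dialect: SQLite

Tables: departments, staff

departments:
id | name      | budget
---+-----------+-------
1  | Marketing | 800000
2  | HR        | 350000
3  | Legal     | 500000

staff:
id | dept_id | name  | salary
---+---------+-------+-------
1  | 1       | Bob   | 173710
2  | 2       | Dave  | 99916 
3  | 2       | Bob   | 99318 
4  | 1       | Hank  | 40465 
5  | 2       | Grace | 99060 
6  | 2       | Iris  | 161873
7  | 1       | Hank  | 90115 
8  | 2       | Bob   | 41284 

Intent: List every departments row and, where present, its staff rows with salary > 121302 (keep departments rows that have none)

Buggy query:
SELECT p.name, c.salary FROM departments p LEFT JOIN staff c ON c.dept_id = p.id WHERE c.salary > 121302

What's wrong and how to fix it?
Bug: Filtering c.salary in WHERE discards the NULL rows produced by LEFT JOIN, turning it into an inner join

Fix: Move the right-table condition into the ON clause so unmatched parents are kept

Corrected query:
SELECT p.name, c.salary FROM departments p LEFT JOIN staff c ON c.dept_id = p.id AND c.salary > 121302

Result:
name      | salary
----------+-------
Marketing | 173710
HR        | 161873
Legal     | NULL  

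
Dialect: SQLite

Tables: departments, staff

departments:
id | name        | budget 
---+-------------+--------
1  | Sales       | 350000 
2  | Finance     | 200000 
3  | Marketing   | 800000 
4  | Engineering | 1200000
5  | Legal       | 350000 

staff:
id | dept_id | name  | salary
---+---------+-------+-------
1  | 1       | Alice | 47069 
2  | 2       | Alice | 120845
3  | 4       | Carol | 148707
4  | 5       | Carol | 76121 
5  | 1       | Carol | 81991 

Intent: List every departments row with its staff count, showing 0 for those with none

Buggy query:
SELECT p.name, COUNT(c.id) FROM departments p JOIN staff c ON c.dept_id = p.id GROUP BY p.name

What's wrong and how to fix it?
Bug: An inner join excludes parents with zero children

Fix: Switch to LEFT JOIN to retain unmatched parent rows

Corrected query:
SELECT p.name, COUNT(c.id) FROM departments p LEFT JOIN staff c ON c.dept_id = p.id GROUP BY p.name

Result:
name        | COUNT(c.id)
------------+------------
Engineering | 1          
Finance     | 1          
Legal       | 1          
Marketing   | 0          
Sales       | 2          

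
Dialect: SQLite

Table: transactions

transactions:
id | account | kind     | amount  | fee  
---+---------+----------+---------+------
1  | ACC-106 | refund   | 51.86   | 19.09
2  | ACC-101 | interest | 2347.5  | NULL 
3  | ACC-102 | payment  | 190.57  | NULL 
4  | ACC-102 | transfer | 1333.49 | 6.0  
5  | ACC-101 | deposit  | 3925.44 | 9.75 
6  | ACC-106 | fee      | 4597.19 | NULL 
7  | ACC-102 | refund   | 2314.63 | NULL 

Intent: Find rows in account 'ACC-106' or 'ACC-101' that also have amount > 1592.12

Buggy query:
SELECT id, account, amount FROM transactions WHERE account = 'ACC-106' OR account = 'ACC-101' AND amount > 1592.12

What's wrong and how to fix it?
Bug: AND binds tighter than OR, so this parses as account = 'ACC-106' OR (account = 'ACC-101' AND amount > 1592.12)

Fix: Add parentheses around the OR so the AND applies to both alternatives

Corrected query:
SELECT id, account, amount FROM transactions WHERE (account = 'ACC-106' OR account = 'ACC-101') AND amount > 1592.12

Result:
id | account | amount 
---+---------+--------
2  | ACC-101 | 2347.5 
5  | ACC-101 | 3925.44
6  | ACC-106 | 4597.19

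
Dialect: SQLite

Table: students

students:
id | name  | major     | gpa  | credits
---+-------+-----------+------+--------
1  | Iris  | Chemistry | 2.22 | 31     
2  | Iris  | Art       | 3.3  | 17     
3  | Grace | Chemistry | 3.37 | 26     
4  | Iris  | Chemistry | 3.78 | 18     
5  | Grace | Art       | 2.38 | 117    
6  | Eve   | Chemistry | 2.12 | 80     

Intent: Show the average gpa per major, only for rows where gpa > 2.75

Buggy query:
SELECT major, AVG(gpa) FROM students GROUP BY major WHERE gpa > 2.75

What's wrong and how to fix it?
Bug: Row-level WHERE must come before GROUP BY in the clause order

Fix: Place WHERE between FROM and GROUP BY

Corrected query:
SELECT major, AVG(gpa) FROM students WHERE gpa > 2.75 GROUP BY major

Result:
major     | AVG(gpa)
----------+---------
Art       | 3.3     
Chemistry | 3.575   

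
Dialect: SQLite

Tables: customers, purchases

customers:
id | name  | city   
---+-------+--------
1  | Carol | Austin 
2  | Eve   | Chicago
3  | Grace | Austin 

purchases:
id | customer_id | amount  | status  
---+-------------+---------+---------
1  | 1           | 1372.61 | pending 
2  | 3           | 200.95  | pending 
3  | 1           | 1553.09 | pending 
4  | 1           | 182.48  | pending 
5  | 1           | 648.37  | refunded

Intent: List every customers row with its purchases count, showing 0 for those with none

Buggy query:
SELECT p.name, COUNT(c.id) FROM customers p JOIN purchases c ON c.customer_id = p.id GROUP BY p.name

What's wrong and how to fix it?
Bug: INNER JOIN drops customers rows that have no matching purchases rows

Fix: Switch to LEFT JOIN to retain unmatched parent rows

Corrected query:
SELECT p.name, COUNT(c.id) FROM customers p LEFT JOIN purchases c ON c.customer_id = p.id GROUP BY p.name

Result:
name  | COUNT(c.id)
------+------------
Carol | 4          
Eve   | 0          
Grace | 1          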